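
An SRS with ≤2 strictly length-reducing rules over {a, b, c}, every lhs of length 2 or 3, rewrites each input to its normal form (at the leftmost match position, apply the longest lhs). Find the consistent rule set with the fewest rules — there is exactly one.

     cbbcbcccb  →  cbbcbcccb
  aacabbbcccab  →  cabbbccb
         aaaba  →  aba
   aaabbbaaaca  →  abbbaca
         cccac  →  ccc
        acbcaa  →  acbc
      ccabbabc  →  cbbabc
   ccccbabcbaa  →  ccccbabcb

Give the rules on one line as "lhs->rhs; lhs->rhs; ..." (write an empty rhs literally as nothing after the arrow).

  | cbbcbcccb
  | aacabbbcccab => cabbbcccab => cabbbccb
  | aaaba => aba
  | aaabbbaaaca => abbbaaaca => abbbaca

aa->; cca->c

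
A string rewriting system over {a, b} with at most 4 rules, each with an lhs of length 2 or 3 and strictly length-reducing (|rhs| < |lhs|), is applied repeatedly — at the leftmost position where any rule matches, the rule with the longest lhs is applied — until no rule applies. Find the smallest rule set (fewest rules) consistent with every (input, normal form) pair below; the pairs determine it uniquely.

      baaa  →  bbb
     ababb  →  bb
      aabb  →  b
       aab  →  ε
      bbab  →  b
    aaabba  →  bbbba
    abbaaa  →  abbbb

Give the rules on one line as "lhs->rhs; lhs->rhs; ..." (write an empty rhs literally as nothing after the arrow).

aaa->bb; aab->; aba->; bab->

  | baaa => bbb
  | ababb => bb
  | aabb => b
  | aab => ε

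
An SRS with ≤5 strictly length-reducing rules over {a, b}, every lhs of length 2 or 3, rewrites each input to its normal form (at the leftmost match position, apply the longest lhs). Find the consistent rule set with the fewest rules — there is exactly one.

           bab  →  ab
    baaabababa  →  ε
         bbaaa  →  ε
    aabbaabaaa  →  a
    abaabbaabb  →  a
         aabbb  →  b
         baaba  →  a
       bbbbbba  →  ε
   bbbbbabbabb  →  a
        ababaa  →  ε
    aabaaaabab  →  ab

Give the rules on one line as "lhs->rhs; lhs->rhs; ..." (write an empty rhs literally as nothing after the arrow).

aa->; ba->a; bb->; bba->bb

  | bab => ab
  | baaabababa => aaabababa => abababa => aababa => baba => aba => aa => ε
  | bbaaa => bbaa => bba => bb => ε
  | aabbaabaaa => bbaabaaa => bbabaaa => bbbaaa => baaa => aaa => a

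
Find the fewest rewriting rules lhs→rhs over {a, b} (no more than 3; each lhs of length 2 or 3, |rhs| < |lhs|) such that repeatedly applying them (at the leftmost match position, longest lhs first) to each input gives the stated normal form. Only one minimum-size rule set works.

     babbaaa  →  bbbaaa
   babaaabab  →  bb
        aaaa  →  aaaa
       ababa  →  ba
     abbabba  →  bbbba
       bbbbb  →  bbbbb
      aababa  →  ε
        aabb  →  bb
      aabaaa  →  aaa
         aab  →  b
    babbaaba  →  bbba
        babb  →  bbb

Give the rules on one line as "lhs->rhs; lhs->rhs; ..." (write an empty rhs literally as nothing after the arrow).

ab->b; aba->

  | babbaaa => bbbaaa
  | babaaabab => baabab => bab => bb
  | aaaa
  | ababa => ba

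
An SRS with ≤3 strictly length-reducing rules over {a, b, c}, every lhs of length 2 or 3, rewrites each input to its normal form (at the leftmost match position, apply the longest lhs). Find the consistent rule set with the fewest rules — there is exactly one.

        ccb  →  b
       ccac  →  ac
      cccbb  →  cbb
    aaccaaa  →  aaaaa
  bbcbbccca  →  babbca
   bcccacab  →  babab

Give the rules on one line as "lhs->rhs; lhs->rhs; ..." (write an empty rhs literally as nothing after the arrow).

  | ccb => b
  | ccac => ac
  | cccbb => cbb
  | aaccaaa => aaaaa

bcb->ab; cac->ab; cc->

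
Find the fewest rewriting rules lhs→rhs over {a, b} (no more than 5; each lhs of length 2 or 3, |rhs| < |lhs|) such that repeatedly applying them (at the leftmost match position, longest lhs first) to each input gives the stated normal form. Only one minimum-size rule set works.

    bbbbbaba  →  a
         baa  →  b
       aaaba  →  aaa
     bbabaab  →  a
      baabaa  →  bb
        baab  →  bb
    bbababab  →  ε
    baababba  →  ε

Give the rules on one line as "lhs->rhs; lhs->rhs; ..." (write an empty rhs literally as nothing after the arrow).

  | bbbbbaba => bbbbaba => bbbaba => bbaba => baba => aba => a
  | baa => b
  | aaaba => aaa
  | bbabaab => babaab => abaab => aab => a

ab->; ba->; baa->b; bab->ab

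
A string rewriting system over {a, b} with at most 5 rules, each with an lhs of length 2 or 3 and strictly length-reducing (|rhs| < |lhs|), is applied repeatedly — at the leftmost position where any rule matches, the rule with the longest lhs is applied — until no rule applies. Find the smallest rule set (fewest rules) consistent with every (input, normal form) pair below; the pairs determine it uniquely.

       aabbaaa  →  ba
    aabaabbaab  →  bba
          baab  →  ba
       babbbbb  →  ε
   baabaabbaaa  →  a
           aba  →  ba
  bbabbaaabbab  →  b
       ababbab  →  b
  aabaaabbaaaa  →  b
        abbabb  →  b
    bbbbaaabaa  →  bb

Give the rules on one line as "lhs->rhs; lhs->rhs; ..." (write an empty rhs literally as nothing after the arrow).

aa->; aab->a; ab->b; bbb->

  | aabbaaa => abaaa => baaa => ba
  | aabaabbaab => aaabbaab => abbaab => bbaab => bba
  | baab => ba
  | babbbbb => bbbbbb => bbb => ε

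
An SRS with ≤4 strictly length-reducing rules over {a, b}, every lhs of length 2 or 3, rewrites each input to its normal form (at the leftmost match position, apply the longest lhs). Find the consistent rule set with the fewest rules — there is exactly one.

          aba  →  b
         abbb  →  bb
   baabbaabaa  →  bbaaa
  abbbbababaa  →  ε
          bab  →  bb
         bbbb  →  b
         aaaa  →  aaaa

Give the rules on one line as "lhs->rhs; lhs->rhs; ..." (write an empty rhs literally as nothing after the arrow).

  | aba => ab => b
  | abbb => bab => bb
  | baabbaabaa => babaaabaa => babaabaa => bababaa => babbaa => bbaaa
  | abbbbababaa => babbababaa => bbaababaa => bbaabbaa => bbabaaa => bbabaa => bbaba => bbab => bbb => ε

ab->b; aba->ab; abb->ba; bbb->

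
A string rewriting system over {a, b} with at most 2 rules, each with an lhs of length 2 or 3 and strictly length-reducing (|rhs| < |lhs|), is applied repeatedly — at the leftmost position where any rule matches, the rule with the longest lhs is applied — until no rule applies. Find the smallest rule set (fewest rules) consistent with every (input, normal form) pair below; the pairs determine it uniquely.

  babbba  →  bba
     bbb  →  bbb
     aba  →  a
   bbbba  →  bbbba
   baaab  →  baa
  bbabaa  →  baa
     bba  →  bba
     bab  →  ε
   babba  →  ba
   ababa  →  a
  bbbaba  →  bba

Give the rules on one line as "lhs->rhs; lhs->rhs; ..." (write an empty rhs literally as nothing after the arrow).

ab->; bab->

  | babbba => bba
  | bbb
  | aba => a
  | bbbba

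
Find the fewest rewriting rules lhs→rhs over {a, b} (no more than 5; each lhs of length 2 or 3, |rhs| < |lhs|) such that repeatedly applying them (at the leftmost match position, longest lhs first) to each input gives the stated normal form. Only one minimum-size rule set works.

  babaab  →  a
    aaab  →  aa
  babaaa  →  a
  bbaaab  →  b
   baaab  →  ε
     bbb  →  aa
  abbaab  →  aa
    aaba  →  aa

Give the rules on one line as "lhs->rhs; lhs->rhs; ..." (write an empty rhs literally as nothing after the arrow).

ab->; abb->a; baa->ab; bbb->aa

  | babaab => baab => abb => a
  | aaab => aa
  | babaaa => baaa => aba => a
  | bbaaab => babab => bab => b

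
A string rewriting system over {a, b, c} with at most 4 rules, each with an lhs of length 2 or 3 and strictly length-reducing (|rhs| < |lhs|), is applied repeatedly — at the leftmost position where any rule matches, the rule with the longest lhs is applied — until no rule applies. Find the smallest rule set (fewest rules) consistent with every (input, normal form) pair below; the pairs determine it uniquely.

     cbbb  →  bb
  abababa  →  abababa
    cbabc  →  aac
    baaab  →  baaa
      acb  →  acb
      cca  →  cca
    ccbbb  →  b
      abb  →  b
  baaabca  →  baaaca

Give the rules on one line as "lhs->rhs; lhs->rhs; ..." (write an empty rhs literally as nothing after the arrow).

aab->aa; abb->b; cba->aa; cbb->b

  | cbbb => bb
  | abababa
  | cbabc => aabc => aac
  | baaab => baaa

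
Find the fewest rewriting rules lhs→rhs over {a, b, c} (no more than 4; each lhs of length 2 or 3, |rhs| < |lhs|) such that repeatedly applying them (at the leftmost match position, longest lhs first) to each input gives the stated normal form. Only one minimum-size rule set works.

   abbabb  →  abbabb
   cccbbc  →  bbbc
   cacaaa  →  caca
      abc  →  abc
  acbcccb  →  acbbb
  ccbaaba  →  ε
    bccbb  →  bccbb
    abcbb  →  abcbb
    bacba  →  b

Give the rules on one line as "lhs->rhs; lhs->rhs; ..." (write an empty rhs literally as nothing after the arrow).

  | abbabb
  | cccbbc => bbbc
  | cacaaa => caca
  | abc

aa->; aab->ba; cba->a; ccc->b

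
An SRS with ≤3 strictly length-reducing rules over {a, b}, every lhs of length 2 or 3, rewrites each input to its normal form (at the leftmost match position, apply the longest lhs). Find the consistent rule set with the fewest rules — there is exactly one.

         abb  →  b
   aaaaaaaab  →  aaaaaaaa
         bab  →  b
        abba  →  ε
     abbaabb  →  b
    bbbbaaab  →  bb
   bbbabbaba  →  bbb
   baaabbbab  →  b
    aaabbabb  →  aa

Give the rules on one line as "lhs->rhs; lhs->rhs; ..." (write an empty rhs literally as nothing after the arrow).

ab->a; abb->b; ba->

  | abb => b
  | aaaaaaaab => aaaaaaaa
  | bab => b
  | abba => ba => ε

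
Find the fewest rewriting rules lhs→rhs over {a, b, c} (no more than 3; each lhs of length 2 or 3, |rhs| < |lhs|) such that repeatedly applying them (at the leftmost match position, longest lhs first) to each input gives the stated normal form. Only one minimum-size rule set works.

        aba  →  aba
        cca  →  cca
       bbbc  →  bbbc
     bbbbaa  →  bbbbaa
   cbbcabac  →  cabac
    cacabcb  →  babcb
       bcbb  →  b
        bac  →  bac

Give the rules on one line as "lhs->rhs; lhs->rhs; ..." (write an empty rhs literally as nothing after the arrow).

  | aba
  | cca
  | bbbc
  | bbbbaa

cac->b; cbb->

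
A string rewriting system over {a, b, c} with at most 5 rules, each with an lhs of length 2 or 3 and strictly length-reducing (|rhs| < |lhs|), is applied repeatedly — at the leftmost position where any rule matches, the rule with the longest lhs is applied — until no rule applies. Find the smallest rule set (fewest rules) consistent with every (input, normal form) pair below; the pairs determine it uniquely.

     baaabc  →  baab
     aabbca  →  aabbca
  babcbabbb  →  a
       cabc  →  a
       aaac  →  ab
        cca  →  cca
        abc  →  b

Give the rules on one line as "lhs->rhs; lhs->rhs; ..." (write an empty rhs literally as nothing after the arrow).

  | baaabc => baab
  | aabbca
  | babcbabbb => bbbabbb => abbb => a
  | cabc => cb => a

aac->b; abc->b; bbb->; cb->a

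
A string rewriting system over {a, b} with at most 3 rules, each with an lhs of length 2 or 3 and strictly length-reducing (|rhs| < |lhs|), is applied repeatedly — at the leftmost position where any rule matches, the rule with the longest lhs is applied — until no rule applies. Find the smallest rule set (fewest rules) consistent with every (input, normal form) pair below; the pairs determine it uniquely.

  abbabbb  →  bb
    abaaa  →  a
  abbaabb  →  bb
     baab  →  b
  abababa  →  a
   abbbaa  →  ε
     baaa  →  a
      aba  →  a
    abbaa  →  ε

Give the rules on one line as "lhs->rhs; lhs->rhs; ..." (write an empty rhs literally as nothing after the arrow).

  | abbabbb => babbb => abbb => bb
  | abaaa => aaa => a
  | abbaabb => baabb => aabb => bb
  | baab => aab => b

aa->; ab->; ba->a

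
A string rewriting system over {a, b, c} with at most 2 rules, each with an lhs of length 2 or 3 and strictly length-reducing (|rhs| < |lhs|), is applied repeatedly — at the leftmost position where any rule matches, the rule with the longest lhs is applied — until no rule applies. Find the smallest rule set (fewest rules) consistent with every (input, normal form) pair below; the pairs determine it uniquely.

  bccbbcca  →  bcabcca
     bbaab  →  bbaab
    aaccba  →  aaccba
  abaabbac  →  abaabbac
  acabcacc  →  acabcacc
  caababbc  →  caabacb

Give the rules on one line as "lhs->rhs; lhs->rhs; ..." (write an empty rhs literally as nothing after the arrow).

  | bccbbcca => bcabcca
  | bbaab
  | aaccba
  | abaabbac

bbc->cb; cbb->ab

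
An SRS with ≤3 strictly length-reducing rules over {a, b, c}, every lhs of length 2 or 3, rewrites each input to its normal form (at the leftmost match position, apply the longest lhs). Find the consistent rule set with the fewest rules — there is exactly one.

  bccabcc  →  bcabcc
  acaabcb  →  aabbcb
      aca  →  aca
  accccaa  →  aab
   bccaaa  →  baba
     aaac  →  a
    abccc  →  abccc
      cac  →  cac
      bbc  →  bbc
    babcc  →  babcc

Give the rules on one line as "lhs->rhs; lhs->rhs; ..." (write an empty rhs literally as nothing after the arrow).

  | bccabcc => bcabcc
  | acaabcb => aabbcb
  | aca
  | accccaa => acccaa => accaa => acaa => aab

aac->; caa->ab; cca->ca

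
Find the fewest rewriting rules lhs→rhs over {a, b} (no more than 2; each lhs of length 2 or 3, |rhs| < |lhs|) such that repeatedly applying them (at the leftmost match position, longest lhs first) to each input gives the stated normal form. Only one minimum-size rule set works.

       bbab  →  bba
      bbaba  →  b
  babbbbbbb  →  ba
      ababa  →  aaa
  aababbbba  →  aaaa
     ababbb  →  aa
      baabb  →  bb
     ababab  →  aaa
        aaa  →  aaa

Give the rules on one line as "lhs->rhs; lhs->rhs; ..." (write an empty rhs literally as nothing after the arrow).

ab->a; baa->

  | bbab => bba
  | bbaba => bbaa => b
  | babbbbbbb => babbbbbb => babbbbb => babbbb => babbb => babb => bab => ba
  | ababa => aaba => aaa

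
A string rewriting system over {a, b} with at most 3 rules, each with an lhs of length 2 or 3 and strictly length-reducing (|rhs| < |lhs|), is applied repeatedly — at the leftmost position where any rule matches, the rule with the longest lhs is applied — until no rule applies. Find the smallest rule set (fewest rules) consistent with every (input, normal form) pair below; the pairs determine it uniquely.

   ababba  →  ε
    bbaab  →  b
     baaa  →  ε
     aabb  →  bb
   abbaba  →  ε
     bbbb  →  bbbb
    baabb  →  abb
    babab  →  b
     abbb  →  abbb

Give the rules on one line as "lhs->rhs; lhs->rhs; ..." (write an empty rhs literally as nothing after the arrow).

  | ababba => abba => aa => ε
  | bbaab => aab => b
  | baaa => aa => ε
  | aabb => bb

aa->; ba->; bba->a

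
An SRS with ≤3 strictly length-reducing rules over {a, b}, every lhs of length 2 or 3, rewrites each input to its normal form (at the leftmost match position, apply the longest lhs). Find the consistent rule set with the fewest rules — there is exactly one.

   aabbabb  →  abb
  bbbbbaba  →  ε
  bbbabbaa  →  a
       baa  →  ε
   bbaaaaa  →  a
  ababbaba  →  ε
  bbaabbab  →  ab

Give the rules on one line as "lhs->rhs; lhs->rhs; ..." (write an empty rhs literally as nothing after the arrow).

  | aabbabb => bbabb => babb => abb
  | bbbbbaba => bbbbaba => bbbaba => bbaba => baba => aba => aa => ε
  | bbbabbaa => bbabbaa => babbaa => abbaa => abaa => aaa => a
  | baa => aa => ε

aa->; ba->a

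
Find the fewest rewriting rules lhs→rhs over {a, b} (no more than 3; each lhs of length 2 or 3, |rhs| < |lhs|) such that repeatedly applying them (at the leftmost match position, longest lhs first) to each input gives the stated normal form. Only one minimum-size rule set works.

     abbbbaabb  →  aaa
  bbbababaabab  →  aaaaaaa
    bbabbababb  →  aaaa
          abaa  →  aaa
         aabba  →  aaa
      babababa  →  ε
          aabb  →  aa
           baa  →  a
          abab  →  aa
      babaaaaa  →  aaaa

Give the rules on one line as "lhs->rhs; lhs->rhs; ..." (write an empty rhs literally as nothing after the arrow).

  | abbbbaabb => abbbaabb => abbaabb => abaabb => aaabb => aaab => aaa
  | bbbababaabab => aaababaabab => aaaabaabab => aaaaaabab => aaaaaaab => aaaaaaa
  | bbabbababb => bbbababb => aaababb => aaaabb => aaaab => aaaa
  | abaa => aaa

ab->a; ba->; bbb->aa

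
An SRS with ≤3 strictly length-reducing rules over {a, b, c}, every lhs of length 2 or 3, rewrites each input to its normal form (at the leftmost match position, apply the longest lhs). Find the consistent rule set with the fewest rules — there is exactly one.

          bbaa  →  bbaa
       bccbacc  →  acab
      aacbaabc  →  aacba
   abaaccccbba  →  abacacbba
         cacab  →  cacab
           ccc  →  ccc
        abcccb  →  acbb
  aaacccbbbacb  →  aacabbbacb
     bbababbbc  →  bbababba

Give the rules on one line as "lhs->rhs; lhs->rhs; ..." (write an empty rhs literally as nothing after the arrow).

aab->b; acc->cb; bc->a

  | bbaa
  | bccbacc => acbacc => acbcb => acab
  | aacbaabc => aacbbc => aacba
  | abaaccccbba => abacbccbba => abacacbba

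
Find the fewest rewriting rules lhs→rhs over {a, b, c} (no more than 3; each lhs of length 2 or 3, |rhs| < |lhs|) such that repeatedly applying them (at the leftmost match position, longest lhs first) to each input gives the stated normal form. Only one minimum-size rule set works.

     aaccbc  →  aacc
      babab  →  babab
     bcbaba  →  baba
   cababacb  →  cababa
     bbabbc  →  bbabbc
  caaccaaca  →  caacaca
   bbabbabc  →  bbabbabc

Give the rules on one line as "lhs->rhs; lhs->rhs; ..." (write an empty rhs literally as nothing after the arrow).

cb->; cca->c

  | aaccbc => aacc
  | babab
  | bcbaba => baba
  | cababacb => cababa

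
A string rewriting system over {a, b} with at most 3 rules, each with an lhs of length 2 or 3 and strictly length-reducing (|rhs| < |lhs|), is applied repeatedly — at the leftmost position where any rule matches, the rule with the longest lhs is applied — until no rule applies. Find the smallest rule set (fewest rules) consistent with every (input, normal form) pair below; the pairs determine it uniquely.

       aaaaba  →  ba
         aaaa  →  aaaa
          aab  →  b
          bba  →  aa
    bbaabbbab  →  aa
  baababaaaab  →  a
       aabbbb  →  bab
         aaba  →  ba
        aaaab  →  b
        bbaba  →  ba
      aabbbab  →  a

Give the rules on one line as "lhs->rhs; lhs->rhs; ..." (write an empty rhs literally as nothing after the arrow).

  | aaaaba => aaba => ba
  | aaaa
  | aab => b
  | bba => aa

aab->b; bb->a; bbb->ba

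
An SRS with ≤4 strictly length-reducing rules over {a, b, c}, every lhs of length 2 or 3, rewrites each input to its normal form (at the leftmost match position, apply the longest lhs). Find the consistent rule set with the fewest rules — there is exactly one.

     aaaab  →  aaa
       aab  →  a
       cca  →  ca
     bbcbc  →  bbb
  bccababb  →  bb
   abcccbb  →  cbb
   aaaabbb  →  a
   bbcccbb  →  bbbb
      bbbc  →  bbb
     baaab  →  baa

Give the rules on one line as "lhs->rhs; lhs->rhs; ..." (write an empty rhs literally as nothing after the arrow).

  | aaaab => aaa
  | aab => a
  | cca => ca
  | bbcbc => bbbc => bbb

ab->; bc->b; cc->c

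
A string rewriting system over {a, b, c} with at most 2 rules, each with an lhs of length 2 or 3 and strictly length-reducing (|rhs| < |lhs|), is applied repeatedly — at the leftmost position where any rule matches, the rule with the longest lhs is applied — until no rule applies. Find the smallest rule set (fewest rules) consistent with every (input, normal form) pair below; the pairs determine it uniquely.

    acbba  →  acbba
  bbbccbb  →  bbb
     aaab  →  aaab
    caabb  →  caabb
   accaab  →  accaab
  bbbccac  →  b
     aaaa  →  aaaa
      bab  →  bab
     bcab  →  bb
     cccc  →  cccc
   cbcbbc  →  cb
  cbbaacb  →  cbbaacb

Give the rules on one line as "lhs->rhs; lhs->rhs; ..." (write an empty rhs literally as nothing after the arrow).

bc->; bca->b

  | acbba
  | bbbccbb => bbcbb => bbb
  | aaab
  | caabb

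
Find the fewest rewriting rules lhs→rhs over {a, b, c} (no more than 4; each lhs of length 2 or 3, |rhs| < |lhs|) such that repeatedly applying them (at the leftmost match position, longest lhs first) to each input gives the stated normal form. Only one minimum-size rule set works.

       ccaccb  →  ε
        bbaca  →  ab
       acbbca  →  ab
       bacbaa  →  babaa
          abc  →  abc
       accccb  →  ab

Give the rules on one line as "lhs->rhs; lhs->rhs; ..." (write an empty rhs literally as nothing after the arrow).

  | ccaccb => cbccb => bccb => bcb => bb => ε
  | bbaca => aca => ab
  | acbbca => abbca => aca => ab
  | bacbaa => babaa

bb->; ca->b; cb->b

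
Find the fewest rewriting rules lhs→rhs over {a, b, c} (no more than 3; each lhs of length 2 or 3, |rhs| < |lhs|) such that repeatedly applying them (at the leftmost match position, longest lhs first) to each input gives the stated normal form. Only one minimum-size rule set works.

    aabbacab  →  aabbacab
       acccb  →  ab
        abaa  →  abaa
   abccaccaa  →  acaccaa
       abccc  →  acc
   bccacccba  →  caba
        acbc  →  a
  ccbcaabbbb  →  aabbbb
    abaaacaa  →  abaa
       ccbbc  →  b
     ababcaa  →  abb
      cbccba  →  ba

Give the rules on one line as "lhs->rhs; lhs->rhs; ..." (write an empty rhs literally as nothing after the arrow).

aaa->b; bc->; cb->b

  | aabbacab
  | acccb => accb => acb => ab
  | abaa
  | abccaccaa => acaccaa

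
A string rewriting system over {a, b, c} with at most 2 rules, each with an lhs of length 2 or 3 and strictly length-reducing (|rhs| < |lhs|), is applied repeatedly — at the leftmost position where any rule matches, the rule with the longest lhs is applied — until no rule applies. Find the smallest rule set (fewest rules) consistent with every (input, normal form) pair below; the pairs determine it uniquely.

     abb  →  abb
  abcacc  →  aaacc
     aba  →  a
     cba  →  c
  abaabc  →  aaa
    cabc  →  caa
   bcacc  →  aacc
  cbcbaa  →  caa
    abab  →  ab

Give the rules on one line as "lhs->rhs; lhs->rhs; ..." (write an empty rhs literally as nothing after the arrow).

ba->; bc->a

  | abb
  | abcacc => aaacc
  | aba => a
  | cba => c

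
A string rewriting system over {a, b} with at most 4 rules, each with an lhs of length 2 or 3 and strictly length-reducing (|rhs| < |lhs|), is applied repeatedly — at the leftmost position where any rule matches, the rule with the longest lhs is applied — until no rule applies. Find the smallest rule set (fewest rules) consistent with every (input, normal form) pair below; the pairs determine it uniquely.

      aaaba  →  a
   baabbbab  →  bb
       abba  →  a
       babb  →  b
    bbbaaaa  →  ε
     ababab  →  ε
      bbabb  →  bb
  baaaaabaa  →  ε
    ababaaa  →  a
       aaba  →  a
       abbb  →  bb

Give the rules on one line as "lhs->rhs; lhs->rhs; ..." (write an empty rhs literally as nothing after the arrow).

  | aaaba => aba => a
  | baabbbab => aabbbab => bbbab => bb
  | abba => ba => a
  | babb => b

aa->; ab->; ba->a; bab->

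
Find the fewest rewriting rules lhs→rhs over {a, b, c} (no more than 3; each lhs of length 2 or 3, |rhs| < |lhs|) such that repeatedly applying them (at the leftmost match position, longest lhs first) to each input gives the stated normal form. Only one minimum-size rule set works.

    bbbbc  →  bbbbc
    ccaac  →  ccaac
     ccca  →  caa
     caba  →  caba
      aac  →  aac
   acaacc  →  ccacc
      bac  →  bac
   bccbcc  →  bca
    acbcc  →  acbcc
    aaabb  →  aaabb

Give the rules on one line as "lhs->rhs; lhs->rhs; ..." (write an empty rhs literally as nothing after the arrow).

  | bbbbc
  | ccaac
  | ccca => caa
  | caba

aca->cc; ccb->c; ccc->ca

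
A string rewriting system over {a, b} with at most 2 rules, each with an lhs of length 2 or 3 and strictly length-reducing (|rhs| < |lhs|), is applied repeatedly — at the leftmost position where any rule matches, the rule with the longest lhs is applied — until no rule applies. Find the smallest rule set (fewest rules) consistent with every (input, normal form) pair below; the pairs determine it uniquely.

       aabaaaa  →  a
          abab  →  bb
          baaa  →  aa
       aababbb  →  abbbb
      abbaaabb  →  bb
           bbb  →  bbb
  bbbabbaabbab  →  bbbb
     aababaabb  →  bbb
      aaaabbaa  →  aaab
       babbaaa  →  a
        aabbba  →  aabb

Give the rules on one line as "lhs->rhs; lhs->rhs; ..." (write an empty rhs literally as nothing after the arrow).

aba->b; ba->

  | aabaaaa => abaaa => baa => a
  | abab => bb
  | baaa => aa
  | aababbb => abbbb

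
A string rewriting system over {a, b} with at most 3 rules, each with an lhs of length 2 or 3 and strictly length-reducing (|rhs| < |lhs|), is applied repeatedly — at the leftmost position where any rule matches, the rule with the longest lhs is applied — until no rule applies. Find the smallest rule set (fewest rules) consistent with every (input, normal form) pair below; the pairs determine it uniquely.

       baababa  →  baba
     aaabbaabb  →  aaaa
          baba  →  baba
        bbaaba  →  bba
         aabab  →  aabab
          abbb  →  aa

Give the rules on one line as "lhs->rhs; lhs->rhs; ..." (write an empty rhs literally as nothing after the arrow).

  | baababa => baba
  | aaabbaabb => aaabbb => aaaa
  | baba
  | bbaaba => bba

baa->; bbb->a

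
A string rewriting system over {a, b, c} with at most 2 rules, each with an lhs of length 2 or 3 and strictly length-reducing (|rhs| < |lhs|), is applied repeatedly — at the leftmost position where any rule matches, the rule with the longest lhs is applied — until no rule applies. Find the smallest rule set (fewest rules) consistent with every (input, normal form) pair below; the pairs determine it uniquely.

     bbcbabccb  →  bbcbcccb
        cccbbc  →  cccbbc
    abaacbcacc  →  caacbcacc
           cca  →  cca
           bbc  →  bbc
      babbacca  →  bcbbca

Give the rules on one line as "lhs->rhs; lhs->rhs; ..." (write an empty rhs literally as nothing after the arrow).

  | bbcbabccb => bbcbcccb
  | cccbbc
  | abaacbcacc => caacbcacc
  | cca

ab->c; bac->bb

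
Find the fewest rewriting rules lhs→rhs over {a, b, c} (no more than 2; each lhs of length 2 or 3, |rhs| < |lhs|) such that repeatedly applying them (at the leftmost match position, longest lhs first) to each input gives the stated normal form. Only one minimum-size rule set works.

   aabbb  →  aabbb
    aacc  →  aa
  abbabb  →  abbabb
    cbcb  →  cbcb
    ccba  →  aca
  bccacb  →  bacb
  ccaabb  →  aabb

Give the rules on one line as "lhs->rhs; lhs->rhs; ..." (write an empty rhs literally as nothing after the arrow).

cc->; ccb->ac

  | aabbb
  | aacc => aa
  | abbabb
  | cbcb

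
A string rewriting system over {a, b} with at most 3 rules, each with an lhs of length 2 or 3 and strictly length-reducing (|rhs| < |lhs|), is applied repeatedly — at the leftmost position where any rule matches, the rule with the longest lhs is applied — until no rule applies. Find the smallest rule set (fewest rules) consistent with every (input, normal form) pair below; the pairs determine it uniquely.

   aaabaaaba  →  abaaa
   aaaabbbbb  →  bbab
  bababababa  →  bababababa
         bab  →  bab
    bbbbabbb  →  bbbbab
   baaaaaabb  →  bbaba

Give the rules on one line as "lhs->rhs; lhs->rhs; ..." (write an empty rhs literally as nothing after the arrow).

aab->ba; abb->ab

  | aaabaaaba => abaaaaba => abaabaa => abbaaa => abaaa
  | aaaabbbbb => aababbbb => baabbbb => bbabbb => bbabb => bbab
  | bababababa
  | bab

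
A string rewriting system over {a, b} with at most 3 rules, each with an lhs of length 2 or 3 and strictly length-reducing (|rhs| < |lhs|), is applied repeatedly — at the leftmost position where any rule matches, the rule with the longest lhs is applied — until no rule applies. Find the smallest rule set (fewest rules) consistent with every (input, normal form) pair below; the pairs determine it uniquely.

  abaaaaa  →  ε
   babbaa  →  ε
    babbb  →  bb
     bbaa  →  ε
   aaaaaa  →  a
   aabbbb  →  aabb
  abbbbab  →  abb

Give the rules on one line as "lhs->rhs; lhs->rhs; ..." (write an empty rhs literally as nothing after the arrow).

  | abaaaaa => aaaaa => bbaa => ba => ε
  | babbaa => bbaa => ba => ε
  | babbb => bbb => bb
  | bbaa => ba => ε

aaa->bb; ba->; bbb->bb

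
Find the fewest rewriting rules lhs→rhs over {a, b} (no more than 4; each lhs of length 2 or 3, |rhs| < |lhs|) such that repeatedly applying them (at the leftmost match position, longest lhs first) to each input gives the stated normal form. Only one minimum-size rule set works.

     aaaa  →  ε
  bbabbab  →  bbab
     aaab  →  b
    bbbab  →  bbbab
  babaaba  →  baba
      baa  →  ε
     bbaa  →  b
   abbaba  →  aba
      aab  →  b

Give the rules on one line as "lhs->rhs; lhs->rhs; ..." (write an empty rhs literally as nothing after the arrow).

aa->; aaa->aa; abb->; baa->

  | aaaa => aaa => aa => ε
  | bbabbab => bbab
  | aaab => aab => b
  | bbbab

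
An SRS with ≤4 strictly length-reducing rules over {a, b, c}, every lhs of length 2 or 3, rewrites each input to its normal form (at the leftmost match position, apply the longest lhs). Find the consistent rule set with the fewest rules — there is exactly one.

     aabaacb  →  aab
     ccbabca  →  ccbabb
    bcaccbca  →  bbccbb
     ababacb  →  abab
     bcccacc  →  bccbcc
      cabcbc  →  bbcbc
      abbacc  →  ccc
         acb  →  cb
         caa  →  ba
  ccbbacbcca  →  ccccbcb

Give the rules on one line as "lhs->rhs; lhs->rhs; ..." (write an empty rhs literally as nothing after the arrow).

  | aabaacb => aabacb => aab
  | ccbabca => ccbabb
  | bcaccbca => bbccbca => bbccbb
  | ababacb => abab

ac->c; bac->; bba->c; ca->b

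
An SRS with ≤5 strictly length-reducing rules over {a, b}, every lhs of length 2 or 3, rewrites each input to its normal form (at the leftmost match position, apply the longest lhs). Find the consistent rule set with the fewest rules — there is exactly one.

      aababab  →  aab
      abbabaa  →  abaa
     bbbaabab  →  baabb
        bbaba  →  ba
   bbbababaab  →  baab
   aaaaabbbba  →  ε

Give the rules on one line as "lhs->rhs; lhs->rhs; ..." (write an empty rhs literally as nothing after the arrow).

  | aababab => aabbab => aab
  | abbabaa => abaa
  | bbbaabab => baabab => baabb
  | bbaba => ba

aaa->ba; bab->bb; bba->; bbb->b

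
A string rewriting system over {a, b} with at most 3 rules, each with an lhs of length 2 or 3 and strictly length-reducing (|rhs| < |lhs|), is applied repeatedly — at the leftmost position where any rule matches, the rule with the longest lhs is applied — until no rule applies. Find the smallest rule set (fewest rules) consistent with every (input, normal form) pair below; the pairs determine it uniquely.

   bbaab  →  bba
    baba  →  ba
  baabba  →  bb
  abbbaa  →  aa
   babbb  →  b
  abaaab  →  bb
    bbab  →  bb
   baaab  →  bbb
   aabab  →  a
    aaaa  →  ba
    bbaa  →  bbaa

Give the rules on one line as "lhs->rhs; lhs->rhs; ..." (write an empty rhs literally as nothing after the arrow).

  | bbaab => bba
  | baba => ba
  | baabba => baaa => bb
  | abbbaa => abaa => aa

aaa->b; ab->; abb->a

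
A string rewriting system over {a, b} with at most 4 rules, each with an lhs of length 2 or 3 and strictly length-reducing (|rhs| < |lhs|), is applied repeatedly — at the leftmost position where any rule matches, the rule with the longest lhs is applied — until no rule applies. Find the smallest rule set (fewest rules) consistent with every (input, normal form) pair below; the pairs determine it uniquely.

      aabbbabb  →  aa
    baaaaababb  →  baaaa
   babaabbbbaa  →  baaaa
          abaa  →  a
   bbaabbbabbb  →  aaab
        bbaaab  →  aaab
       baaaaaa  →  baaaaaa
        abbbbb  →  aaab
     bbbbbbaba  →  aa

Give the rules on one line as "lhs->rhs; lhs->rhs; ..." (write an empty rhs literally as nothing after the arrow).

  | aabbbabb => aaababb => aabb => aa
  | baaaaababb => baaaabb => baaaa
  | babaabbbbaa => babbbbaa => baabbaa => baaaa
  | abaa => a

aba->; bb->; bbb->ab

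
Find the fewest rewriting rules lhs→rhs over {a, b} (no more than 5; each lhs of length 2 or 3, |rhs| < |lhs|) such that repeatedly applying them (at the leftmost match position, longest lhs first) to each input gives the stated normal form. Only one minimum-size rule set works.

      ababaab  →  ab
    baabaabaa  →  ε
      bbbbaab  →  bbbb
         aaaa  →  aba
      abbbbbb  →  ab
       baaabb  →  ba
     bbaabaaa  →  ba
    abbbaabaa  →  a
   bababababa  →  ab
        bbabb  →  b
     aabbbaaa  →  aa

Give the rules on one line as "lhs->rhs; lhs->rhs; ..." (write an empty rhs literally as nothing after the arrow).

aaa->ab; abb->ba; baa->; bab->aa

  | ababaab => aaaaab => abaab => ab
  | baabaabaa => baabaa => baa => ε
  | bbbbaab => bbbb
  | aaaa => aba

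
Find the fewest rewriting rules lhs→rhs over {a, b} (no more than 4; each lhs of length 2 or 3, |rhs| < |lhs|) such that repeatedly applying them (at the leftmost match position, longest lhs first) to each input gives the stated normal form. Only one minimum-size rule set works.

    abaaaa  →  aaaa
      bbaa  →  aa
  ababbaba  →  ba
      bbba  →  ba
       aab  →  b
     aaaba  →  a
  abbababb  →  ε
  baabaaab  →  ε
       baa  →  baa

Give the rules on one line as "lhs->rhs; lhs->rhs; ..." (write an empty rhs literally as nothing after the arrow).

  | abaaaa => aaaa
  | bbaa => aa
  | ababbaba => abbaba => baba => ba
  | bbba => ba

aab->b; ab->; bb->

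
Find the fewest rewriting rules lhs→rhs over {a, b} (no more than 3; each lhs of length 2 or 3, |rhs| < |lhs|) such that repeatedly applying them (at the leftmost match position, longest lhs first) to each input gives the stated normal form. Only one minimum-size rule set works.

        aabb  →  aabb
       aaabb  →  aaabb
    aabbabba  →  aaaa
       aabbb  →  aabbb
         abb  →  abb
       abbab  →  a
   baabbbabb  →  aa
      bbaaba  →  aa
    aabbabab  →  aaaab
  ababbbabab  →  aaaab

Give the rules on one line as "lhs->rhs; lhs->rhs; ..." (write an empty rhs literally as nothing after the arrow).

  | aabb
  | aaabb
  | aabbabba => aababa => aaaa
  | aabbb

ba->; baa->aa; bab->a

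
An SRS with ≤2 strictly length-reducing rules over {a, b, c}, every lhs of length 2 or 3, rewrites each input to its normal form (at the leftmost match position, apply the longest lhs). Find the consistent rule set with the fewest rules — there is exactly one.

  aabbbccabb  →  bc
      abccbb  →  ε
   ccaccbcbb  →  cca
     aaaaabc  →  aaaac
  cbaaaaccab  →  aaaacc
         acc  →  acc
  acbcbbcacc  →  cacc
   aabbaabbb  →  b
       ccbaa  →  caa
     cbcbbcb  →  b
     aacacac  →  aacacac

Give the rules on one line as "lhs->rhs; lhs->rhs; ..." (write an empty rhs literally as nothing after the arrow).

ab->; cb->

  | aabbbccabb => abbccabb => bccabb => bccb => bc
  | abccbb => ccbb => cb => ε
  | ccaccbcbb => ccaccbb => ccacb => cca
  | aaaaabc => aaaac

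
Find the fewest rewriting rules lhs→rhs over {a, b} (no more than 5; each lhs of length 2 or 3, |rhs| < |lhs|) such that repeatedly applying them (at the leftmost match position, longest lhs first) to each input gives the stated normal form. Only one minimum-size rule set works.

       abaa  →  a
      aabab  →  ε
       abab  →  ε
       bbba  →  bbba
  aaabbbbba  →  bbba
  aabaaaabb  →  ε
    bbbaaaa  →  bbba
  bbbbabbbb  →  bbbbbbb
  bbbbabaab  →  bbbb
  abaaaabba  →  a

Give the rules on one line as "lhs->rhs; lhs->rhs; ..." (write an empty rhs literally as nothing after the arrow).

aa->a; ab->; abb->; bab->b

  | abaa => aa => a
  | aabab => abab => ab => ε
  | abab => ab => ε
  | bbba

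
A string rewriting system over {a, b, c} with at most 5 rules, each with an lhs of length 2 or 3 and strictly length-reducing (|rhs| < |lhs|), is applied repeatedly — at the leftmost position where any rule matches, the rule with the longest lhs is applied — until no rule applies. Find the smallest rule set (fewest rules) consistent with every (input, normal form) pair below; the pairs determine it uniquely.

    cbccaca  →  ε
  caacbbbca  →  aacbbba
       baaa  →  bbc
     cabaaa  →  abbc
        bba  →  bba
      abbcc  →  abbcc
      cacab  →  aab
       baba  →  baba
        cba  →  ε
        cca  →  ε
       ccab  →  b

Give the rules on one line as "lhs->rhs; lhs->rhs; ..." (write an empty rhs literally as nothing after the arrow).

  | cbccaca => cbca => cba => ε
  | caacbbbca => aacbbbca => aacbbba
  | baaa => bbc
  | cabaaa => abaaa => abbc

aaa->bc; ca->a; cba->; cca->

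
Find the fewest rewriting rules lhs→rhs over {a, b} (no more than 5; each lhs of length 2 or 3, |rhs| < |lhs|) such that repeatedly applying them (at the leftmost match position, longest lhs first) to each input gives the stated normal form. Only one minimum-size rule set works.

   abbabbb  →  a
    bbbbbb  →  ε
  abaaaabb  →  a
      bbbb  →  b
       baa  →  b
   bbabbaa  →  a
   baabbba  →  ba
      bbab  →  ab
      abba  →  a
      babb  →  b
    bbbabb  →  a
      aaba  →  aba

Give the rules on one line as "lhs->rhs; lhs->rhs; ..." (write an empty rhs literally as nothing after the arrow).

  | abbabbb => aaabbb => aabbb => abbb => a
  | bbbbbb => bbb => ε
  | abaaaabb => abaabb => abbb => a
  | bbbb => b

aa->a; baa->b; bb->a; bbb->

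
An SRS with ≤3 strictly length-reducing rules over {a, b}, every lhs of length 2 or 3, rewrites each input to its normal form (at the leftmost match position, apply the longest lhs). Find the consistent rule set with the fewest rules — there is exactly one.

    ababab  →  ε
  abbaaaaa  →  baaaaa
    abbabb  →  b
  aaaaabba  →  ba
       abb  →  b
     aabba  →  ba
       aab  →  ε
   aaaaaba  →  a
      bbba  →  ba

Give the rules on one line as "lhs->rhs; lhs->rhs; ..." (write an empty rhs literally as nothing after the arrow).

aab->ab; ab->; bb->b

  | ababab => abab => ab => ε
  | abbaaaaa => baaaaa
  | abbabb => babb => bb => b
  | aaaaabba => aaaabba => aaabba => aabba => abba => ba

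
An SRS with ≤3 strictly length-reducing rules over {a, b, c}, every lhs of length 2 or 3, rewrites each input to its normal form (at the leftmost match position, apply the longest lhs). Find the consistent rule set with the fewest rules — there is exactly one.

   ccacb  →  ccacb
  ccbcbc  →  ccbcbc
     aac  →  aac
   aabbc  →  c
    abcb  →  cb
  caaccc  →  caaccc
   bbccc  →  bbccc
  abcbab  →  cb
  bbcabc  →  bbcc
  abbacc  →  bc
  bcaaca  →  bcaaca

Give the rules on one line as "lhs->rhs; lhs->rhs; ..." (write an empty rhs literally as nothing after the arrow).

  | ccacb
  | ccbcbc
  | aac
  | aabbc => abc => c

ab->; bac->b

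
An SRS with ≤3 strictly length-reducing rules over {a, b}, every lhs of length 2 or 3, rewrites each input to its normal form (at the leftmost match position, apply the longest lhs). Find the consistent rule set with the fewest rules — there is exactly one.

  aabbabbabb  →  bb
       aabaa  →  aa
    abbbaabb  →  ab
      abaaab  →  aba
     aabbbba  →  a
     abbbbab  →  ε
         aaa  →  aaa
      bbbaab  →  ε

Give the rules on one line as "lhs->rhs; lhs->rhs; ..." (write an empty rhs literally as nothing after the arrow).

aab->; bba->a; bbb->bb

  | aabbabbabb => babbabb => baabb => bb
  | aabaa => aa
  | abbbaabb => abbaabb => aaabb => ab
  | abaaab => aba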